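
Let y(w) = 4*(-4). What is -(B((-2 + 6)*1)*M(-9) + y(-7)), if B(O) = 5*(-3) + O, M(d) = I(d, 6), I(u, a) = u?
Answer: -83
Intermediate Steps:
y(w) = -16
M(d) = d
B(O) = -15 + O
-(B((-2 + 6)*1)*M(-9) + y(-7)) = -((-15 + (-2 + 6)*1)*(-9) - 16) = -((-15 + 4*1)*(-9) - 16) = -((-15 + 4)*(-9) - 16) = -(-11*(-9) - 16) = -(99 - 16) = -1*83 = -83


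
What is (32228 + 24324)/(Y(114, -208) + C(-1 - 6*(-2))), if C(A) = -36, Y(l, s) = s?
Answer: -14138/61 ≈ -231.77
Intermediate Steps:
(32228 + 24324)/(Y(114, -208) + C(-1 - 6*(-2))) = (32228 + 24324)/(-208 - 36) = 56552/(-244) = 56552*(-1/244) = -14138/61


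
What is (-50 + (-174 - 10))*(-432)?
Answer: 101088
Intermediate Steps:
(-50 + (-174 - 10))*(-432) = (-50 - 184)*(-432) = -234*(-432) = 101088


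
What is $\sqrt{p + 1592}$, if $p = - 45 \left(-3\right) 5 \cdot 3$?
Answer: $\sqrt{3617} \approx 60.141$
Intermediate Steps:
$p = 2025$ ($p = - 45 \left(\left(-15\right) 3\right) = \left(-45\right) \left(-45\right) = 2025$)
$\sqrt{p + 1592} = \sqrt{2025 + 1592} = \sqrt{3617}$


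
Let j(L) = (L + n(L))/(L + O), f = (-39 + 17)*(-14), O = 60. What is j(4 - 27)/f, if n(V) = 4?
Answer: -19/11396 ≈ -0.0016673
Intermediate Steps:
f = 308 (f = -22*(-14) = 308)
j(L) = (4 + L)/(60 + L) (j(L) = (L + 4)/(L + 60) = (4 + L)/(60 + L))
j(4 - 27)/f = ((4 + (4 - 27))/(60 + (4 - 27)))/308 = ((4 - 23)/(60 - 23))*(1/308) = (-19/37)*(1/308) = ((1/37)*(-19))*(1/308) = -19/37*1/308 = -19/11396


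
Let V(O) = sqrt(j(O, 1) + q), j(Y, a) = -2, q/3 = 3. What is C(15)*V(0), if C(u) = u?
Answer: 15*sqrt(7) ≈ 39.686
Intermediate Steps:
q = 9 (q = 3*3 = 9)
V(O) = sqrt(7) (V(O) = sqrt(-2 + 9) = sqrt(7))
C(15)*V(0) = 15*sqrt(7)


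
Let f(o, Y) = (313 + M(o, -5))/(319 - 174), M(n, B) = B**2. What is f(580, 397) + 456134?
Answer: 66139768/145 ≈ 4.5614e+5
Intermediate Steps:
f(o, Y) = 338/145 (f(o, Y) = (313 + (-5)**2)/(319 - 174) = (313 + 25)/145 = 338*(1/145) = 338/145)
f(580, 397) + 456134 = 338/145 + 456134 = 66139768/145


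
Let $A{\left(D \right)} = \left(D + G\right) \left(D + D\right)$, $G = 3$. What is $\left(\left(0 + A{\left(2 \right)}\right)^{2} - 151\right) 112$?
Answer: $27888$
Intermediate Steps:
$A{\left(D \right)} = 2 D \left(3 + D\right)$ ($A{\left(D \right)} = \left(D + 3\right) \left(D + D\right) = \left(3 + D\right) 2 D = 2 D \left(3 + D\right)$)
$\left(\left(0 + A{\left(2 \right)}\right)^{2} - 151\right) 112 = \left(\left(0 + 2 \cdot 2 \left(3 + 2\right)\right)^{2} - 151\right) 112 = \left(\left(0 + 2 \cdot 2 \cdot 5\right)^{2} - 151\right) 112 = \left(\left(0 + 20\right)^{2} - 151\right) 112 = \left(20^{2} - 151\right) 112 = \left(400 - 151\right) 112 = 249 \cdot 112 = 27888$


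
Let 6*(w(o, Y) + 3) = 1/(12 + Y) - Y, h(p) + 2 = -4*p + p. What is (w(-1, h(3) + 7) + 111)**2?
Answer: 3024121/256 ≈ 11813.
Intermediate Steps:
h(p) = -2 - 3*p (h(p) = -2 + (-4*p + p) = -2 - 3*p)
w(o, Y) = -3 - Y/6 + 1/(6*(12 + Y)) (w(o, Y) = -3 + (1/(12 + Y) - Y)/6 = -3 + (-Y/6 + 1/(6*(12 + Y))) = -3 - Y/6 + 1/(6*(12 + Y)))
(w(-1, h(3) + 7) + 111)**2 = ((-215 - ((-2 - 3*3) + 7)**2 - 30*((-2 - 3*3) + 7))/(6*(12 + ((-2 - 3*3) + 7))) + 111)**2 = ((-215 - ((-2 - 9) + 7)**2 - 30*((-2 - 9) + 7))/(6*(12 + ((-2 - 9) + 7))) + 111)**2 = ((-215 - (-11 + 7)**2 - 30*(-11 + 7))/(6*(12 + (-11 + 7))) + 111)**2 = ((-215 - 1*(-4)**2 - 30*(-4))/(6*(12 - 4)) + 111)**2 = ((1/6)*(-215 - 1*16 + 120)/8 + 111)**2 = ((1/6)*(1/8)*(-215 - 16 + 120) + 111)**2 = ((1/6)*(1/8)*(-111) + 111)**2 = (-37/16 + 111)**2 = (1739/16)**2 = 3024121/256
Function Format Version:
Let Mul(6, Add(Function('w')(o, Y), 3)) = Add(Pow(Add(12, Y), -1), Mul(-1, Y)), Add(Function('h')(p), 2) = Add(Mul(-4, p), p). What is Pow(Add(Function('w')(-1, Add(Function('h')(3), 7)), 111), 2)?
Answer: Rational(3024121, 256) ≈ 11813.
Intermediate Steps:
Function('h')(p) = Add(-2, Mul(-3, p)) (Function('h')(p) = Add(-2, Add(Mul(-4, p), p)) = Add(-2, Mul(-3, p)))
Function('w')(o, Y) = Add(-3, Mul(Rational(-1, 6), Y), Mul(Rational(1, 6), Pow(Add(12, Y), -1))) (Function('w')(o, Y) = Add(-3, Mul(Rational(1, 6), Add(Pow(Add(12, Y), -1), Mul(-1, Y)))) = Add(-3, Add(Mul(Rational(-1, 6), Y), Mul(Rational(1, 6), Pow(Add(12, Y), -1)))) = Add(-3, Mul(Rational(-1, 6), Y), Mul(Rational(1, 6), Pow(Add(12, Y), -1))))
Pow(Add(Function('w')(-1, Add(Function('h')(3), 7)), 111), 2) = Pow(Add(Mul(Rational(1, 6), Pow(Add(12, Add(Add(-2, Mul(-3, 3)), 7)), -1), Add(-215, Mul(-1, Pow(Add(Add(-2, Mul(-3, 3)), 7), 2)), Mul(-30, Add(Add(-2, Mul(-3, 3)), 7)))), 111), 2) = Pow(Add(Mul(Rational(1, 6), Pow(Add(12, Add(Add(-2, -9), 7)), -1), Add(-215, Mul(-1, Pow(Add(Add(-2, -9), 7), 2)), Mul(-30, Add(Add(-2, -9), 7)))), 111), 2) = Pow(Add(Mul(Rational(1, 6), Pow(Add(12, Add(-11, 7)), -1), Add(-215, Mul(-1, Pow(Add(-11, 7), 2)), Mul(-30, Add(-11, 7)))), 111), 2) = Pow(Add(Mul(Rational(1, 6), Pow(Add(12, -4), -1), Add(-215, Mul(-1, Pow(-4, 2)), Mul(-30, -4))), 111), 2) = Pow(Add(Mul(Rational(1, 6), Pow(8, -1), Add(-215, Mul(-1, 16), 120)), 111), 2) = Pow(Add(Mul(Rational(1, 6), Rational(1, 8), Add(-215, -16, 120)), 111), 2) = Pow(Add(Mul(Rational(1, 6), Rational(1, 8), -111), 111), 2) = Pow(Add(Rational(-37, 16), 111), 2) = Pow(Rational(1739, 16), 2) = Rational(3024121, 256)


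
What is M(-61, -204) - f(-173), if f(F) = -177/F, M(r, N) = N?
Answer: -35469/173 ≈ -205.02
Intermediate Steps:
M(-61, -204) - f(-173) = -204 - (-177)/(-173) = -204 - (-177)*(-1)/173 = -204 - 1*177/173 = -204 - 177/173 = -35469/173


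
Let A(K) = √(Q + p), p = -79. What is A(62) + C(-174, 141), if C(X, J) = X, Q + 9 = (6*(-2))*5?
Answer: -174 + 2*I*√37 ≈ -174.0 + 12.166*I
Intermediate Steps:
Q = -69 (Q = -9 + (6*(-2))*5 = -9 - 12*5 = -9 - 60 = -69)
A(K) = 2*I*√37 (A(K) = √(-69 - 79) = √(-148) = 2*I*√37)
A(62) + C(-174, 141) = 2*I*√37 - 174 = -174 + 2*I*√37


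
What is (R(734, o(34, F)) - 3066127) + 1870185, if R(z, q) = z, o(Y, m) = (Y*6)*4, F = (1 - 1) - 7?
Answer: -1195208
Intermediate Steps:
F = -7 (F = 0 - 7 = -7)
o(Y, m) = 24*Y (o(Y, m) = (6*Y)*4 = 24*Y)
(R(734, o(34, F)) - 3066127) + 1870185 = (734 - 3066127) + 1870185 = -3065393 + 1870185 = -1195208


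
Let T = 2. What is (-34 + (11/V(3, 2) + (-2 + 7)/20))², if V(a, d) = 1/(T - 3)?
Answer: 32041/16 ≈ 2002.6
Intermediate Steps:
V(a, d) = -1 (V(a, d) = 1/(2 - 3) = 1/(-1) = -1)
(-34 + (11/V(3, 2) + (-2 + 7)/20))² = (-34 + (11/(-1) + (-2 + 7)/20))² = (-34 + (11*(-1) + 5*(1/20)))² = (-34 + (-11 + ¼))² = (-34 - 43/4)² = (-179/4)² = 32041/16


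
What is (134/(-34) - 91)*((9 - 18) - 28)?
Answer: 59718/17 ≈ 3512.8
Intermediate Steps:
(134/(-34) - 91)*((9 - 18) - 28) = (134*(-1/34) - 91)*(-9 - 28) = (-67/17 - 91)*(-37) = -1614/17*(-37) = 59718/17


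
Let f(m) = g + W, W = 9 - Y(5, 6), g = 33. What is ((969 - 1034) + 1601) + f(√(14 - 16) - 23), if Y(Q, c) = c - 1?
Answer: 1573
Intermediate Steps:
Y(Q, c) = -1 + c
W = 4 (W = 9 - (-1 + 6) = 9 - 1*5 = 9 - 5 = 4)
f(m) = 37 (f(m) = 33 + 4 = 37)
((969 - 1034) + 1601) + f(√(14 - 16) - 23) = ((969 - 1034) + 1601) + 37 = (-65 + 1601) + 37 = 1536 + 37 = 1573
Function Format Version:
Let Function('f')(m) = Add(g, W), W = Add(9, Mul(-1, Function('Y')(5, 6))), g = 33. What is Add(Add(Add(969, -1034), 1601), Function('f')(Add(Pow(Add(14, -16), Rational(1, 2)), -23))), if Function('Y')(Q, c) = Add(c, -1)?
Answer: 1573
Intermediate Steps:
Function('Y')(Q, c) = Add(-1, c)
W = 4 (W = Add(9, Mul(-1, Add(-1, 6))) = Add(9, Mul(-1, 5)) = Add(9, -5) = 4)
Function('f')(m) = 37 (Function('f')(m) = Add(33, 4) = 37)
Add(Add(Add(969, -1034), 1601), Function('f')(Add(Pow(Add(14, -16), Rational(1, 2)), -23))) = Add(Add(Add(969, -1034), 1601), 37) = Add(Add(-65, 1601), 37) = Add(1536, 37) = 1573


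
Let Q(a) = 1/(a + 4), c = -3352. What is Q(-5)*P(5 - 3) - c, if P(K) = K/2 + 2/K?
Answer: 3350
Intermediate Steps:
Q(a) = 1/(4 + a)
P(K) = K/2 + 2/K (P(K) = K*(½) + 2/K = K/2 + 2/K)
Q(-5)*P(5 - 3) - c = ((5 - 3)/2 + 2/(5 - 3))/(4 - 5) - 1*(-3352) = ((½)*2 + 2/2)/(-1) + 3352 = -(1 + 2*(½)) + 3352 = -(1 + 1) + 3352 = -1*2 + 3352 = -2 + 3352 = 3350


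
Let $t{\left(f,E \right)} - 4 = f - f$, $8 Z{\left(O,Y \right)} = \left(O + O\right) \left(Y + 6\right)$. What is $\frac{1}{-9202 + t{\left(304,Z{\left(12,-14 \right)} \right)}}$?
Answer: $- \frac{1}{9198} \approx -0.00010872$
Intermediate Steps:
$Z{\left(O,Y \right)} = \frac{O \left(6 + Y\right)}{4}$ ($Z{\left(O,Y \right)} = \frac{\left(O + O\right) \left(Y + 6\right)}{8} = \frac{2 O \left(6 + Y\right)}{8} = \frac{O \left(6 + Y\right)}{4}$)
$t{\left(f,E \right)} = 4$ ($t{\left(f,E \right)} = 4 + \left(f - f\right) = 4 + 0 = 4$)
$\frac{1}{-9202 + t{\left(304,Z{\left(12,-14 \right)} \right)}} = \frac{1}{-9202 + 4} = \frac{1}{-9198} = - \frac{1}{9198}$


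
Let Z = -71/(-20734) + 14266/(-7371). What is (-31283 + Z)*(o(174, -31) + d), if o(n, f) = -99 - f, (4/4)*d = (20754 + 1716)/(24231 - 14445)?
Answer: 18442103068665/8971898 ≈ 2.0555e+6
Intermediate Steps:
d = 535/233 (d = (20754 + 1716)/(24231 - 14445) = 22470/9786 = 22470*(1/9786) = 535/233 ≈ 2.2961)
Z = -42181129/21832902 (Z = -71*(-1/20734) + 14266*(-1/7371) = 71/20734 - 2038/1053 = -42181129/21832902 ≈ -1.9320)
(-31283 + Z)*(o(174, -31) + d) = (-31283 - 42181129/21832902)*((-99 - 1*(-31)) + 535/233) = -683040854395*((-99 + 31) + 535/233)/21832902 = -683040854395*(-68 + 535/233)/21832902 = -683040854395/21832902*(-15309/233) = 18442103068665/8971898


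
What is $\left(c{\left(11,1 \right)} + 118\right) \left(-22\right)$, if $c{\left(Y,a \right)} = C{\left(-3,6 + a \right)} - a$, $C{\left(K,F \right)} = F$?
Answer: $-2728$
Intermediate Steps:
$c{\left(Y,a \right)} = 6$ ($c{\left(Y,a \right)} = \left(6 + a\right) - a = 6$)
$\left(c{\left(11,1 \right)} + 118\right) \left(-22\right) = \left(6 + 118\right) \left(-22\right) = 124 \left(-22\right) = -2728$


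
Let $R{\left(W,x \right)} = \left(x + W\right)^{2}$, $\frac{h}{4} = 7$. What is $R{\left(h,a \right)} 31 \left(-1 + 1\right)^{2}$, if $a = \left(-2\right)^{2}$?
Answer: $0$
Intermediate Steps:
$h = 28$ ($h = 4 \cdot 7 = 28$)
$a = 4$
$R{\left(W,x \right)} = \left(W + x\right)^{2}$
$R{\left(h,a \right)} 31 \left(-1 + 1\right)^{2} = \left(28 + 4\right)^{2} \cdot 31 \left(-1 + 1\right)^{2} = 32^{2} \cdot 31 \cdot 0^{2} = 1024 \cdot 31 \cdot 0 = 31744 \cdot 0 = 0$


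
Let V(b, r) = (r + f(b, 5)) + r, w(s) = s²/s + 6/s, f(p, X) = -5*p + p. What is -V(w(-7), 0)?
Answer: -220/7 ≈ -31.429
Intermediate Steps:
f(p, X) = -4*p
w(s) = s + 6/s
V(b, r) = -4*b + 2*r (V(b, r) = (r - 4*b) + r = -4*b + 2*r)
-V(w(-7), 0) = -(-4*(-7 + 6/(-7)) + 2*0) = -(-4*(-7 + 6*(-⅐)) + 0) = -(-4*(-7 - 6/7) + 0) = -(-4*(-55/7) + 0) = -(220/7 + 0) = -1*220/7 = -220/7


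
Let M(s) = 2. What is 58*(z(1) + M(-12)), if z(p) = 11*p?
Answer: 754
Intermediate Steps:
58*(z(1) + M(-12)) = 58*(11*1 + 2) = 58*(11 + 2) = 58*13 = 754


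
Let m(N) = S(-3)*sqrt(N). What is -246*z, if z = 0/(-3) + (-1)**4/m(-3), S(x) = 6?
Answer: 41*I*sqrt(3)/3 ≈ 23.671*I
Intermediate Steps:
m(N) = 6*sqrt(N)
z = -I*sqrt(3)/18 (z = 0/(-3) + (-1)**4/((6*sqrt(-3))) = 0*(-1/3) + 1/(6*(I*sqrt(3))) = 0 + 1/(6*I*sqrt(3)) = 0 + 1*(-I*sqrt(3)/18) = 0 - I*sqrt(3)/18 = -I*sqrt(3)/18 ≈ -0.096225*I)
-246*z = -(-41)*I*sqrt(3)/3 = 41*I*sqrt(3)/3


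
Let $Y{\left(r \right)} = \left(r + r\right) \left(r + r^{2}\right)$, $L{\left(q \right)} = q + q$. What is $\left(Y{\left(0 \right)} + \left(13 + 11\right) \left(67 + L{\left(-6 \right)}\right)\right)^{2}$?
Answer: $1742400$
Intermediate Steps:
$L{\left(q \right)} = 2 q$
$Y{\left(r \right)} = 2 r \left(r + r^{2}\right)$
$\left(Y{\left(0 \right)} + \left(13 + 11\right) \left(67 + L{\left(-6 \right)}\right)\right)^{2} = \left(2 \cdot 0^{2} \left(1 + 0\right) + \left(13 + 11\right) \left(67 + 2 \left(-6\right)\right)\right)^{2} = \left(2 \cdot 0 \cdot 1 + 24 \left(67 - 12\right)\right)^{2} = \left(0 + 24 \cdot 55\right)^{2} = \left(0 + 1320\right)^{2} = 1320^{2} = 1742400$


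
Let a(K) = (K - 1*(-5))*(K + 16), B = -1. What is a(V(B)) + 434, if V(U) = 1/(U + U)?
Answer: 2015/4 ≈ 503.75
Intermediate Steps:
V(U) = 1/(2*U)
a(K) = (5 + K)*(16 + K) (a(K) = (K + 5)*(16 + K) = (5 + K)*(16 + K))
a(V(B)) + 434 = (80 + ((1/2)/(-1))**2 + 21*((1/2)/(-1))) + 434 = (80 + ((1/2)*(-1))**2 + 21*((1/2)*(-1))) + 434 = (80 + (-1/2)**2 + 21*(-1/2)) + 434 = (80 + 1/4 - 21/2) + 434 = 279/4 + 434 = 2015/4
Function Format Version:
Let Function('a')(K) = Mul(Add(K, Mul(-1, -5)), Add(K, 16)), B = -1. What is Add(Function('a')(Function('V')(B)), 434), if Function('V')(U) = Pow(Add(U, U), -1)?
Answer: Rational(2015, 4) ≈ 503.75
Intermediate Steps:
Function('V')(U) = Mul(Rational(1, 2), Pow(U, -1)) (Function('V')(U) = Pow(Mul(2, U), -1) = Mul(Rational(1, 2), Pow(U, -1)))
Function('a')(K) = Mul(Add(5, K), Add(16, K)) (Function('a')(K) = Mul(Add(K, 5), Add(16, K)) = Mul(Add(5, K), Add(16, K)))
Add(Function('a')(Function('V')(B)), 434) = Add(Add(80, Pow(Mul(Rational(1, 2), Pow(-1, -1)), 2), Mul(21, Mul(Rational(1, 2), Pow(-1, -1)))), 434) = Add(Add(80, Pow(Mul(Rational(1, 2), -1), 2), Mul(21, Mul(Rational(1, 2), -1))), 434) = Add(Add(80, Pow(Rational(-1, 2), 2), Mul(21, Rational(-1, 2))), 434) = Add(Add(80, Rational(1, 4), Rational(-21, 2)), 434) = Add(Rational(279, 4), 434) = Rational(2015, 4)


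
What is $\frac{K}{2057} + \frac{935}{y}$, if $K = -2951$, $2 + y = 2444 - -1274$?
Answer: $- \frac{9042621}{7643812} \approx -1.183$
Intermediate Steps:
$y = 3716$ ($y = -2 + \left(2444 - -1274\right) = -2 + \left(2444 + 1274\right) = -2 + 3718 = 3716$)
$\frac{K}{2057} + \frac{935}{y} = - \frac{2951}{2057} + \frac{935}{3716} = - \frac{9042621}{7643812}$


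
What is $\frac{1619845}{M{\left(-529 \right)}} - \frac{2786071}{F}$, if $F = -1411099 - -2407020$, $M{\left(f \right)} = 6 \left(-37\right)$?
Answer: $- \frac{1613856160007}{221094462} \approx -7299.4$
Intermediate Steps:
$M{\left(f \right)} = -222$
$F = 995921$ ($F = -1411099 + 2407020 = 995921$)
$\frac{1619845}{M{\left(-529 \right)}} - \frac{2786071}{F} = \frac{1619845}{-222} - \frac{2786071}{995921} = 1619845 \left(- \frac{1}{222}\right) - \frac{2786071}{995921} = - \frac{1619845}{222} - \frac{2786071}{995921} = - \frac{1613856160007}{221094462}$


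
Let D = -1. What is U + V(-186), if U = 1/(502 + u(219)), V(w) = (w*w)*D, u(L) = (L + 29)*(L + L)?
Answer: -3775323095/109126 ≈ -34596.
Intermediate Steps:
u(L) = 2*L*(29 + L) (u(L) = (29 + L)*(2*L) = 2*L*(29 + L))
V(w) = -w² (V(w) = (w*w)*(-1) = w²*(-1) = -w²)
U = 1/109126 (U = 1/(502 + 2*219*(29 + 219)) = 1/(502 + 2*219*248) = 1/(502 + 108624) = 1/109126 ≈ 9.1637e-6)
U + V(-186) = 1/109126 - 1*(-186)² = 1/109126 - 1*34596 = 1/109126 - 34596 = -3775323095/109126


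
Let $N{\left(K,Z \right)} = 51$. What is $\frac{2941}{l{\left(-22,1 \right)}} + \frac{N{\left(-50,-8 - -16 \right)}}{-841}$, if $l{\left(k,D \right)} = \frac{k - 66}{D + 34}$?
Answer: $- \frac{86572823}{74008} \approx -1169.8$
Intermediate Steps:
$l{\left(k,D \right)} = \frac{-66 + k}{34 + D}$
$\frac{2941}{l{\left(-22,1 \right)}} + \frac{N{\left(-50,-8 - -16 \right)}}{-841} = \frac{2941}{\frac{1}{34 + 1} \left(-66 - 22\right)} + \frac{51}{-841} = \frac{2941}{\frac{1}{35} \left(-88\right)} + 51 \left(- \frac{1}{841}\right) = \frac{2941}{\frac{1}{35} \left(-88\right)} - \frac{51}{841} = \frac{2941}{- \frac{88}{35}} - \frac{51}{841} = 2941 \left(- \frac{35}{88}\right) - \frac{51}{841} = - \frac{102935}{88} - \frac{51}{841} = - \frac{86572823}{74008}$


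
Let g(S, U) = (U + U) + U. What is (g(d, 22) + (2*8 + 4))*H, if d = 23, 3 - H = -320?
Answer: 27778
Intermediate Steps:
H = 323 (H = 3 - 1*(-320) = 3 + 320 = 323)
g(S, U) = 3*U (g(S, U) = 2*U + U = 3*U)
(g(d, 22) + (2*8 + 4))*H = (3*22 + (2*8 + 4))*323 = (66 + (16 + 4))*323 = (66 + 20)*323 = 86*323 = 27778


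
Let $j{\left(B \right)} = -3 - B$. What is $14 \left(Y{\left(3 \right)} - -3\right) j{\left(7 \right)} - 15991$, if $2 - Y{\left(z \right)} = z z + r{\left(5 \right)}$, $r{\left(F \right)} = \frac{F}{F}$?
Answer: $-15291$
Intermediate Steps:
$r{\left(F \right)} = 1$
$Y{\left(z \right)} = 1 - z^{2}$ ($Y{\left(z \right)} = 2 - \left(z z + 1\right) = 2 - \left(z^{2} + 1\right) = 2 - \left(1 + z^{2}\right) = 1 - z^{2}$)
$14 \left(Y{\left(3 \right)} - -3\right) j{\left(7 \right)} - 15991 = 14 \left(\left(1 - 3^{2}\right) - -3\right) \left(-3 - 7\right) - 15991 = 14 \left(\left(1 - 9\right) + 3\right) \left(-3 - 7\right) - 15991 = 14 \left(\left(1 - 9\right) + 3\right) \left(-10\right) - 15991 = 14 \left(-8 + 3\right) \left(-10\right) - 15991 = 14 \left(-5\right) \left(-10\right) - 15991 = \left(-70\right) \left(-10\right) - 15991 = 700 - 15991 = -15291$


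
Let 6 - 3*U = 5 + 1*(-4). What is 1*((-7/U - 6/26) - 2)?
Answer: -418/65 ≈ -6.4308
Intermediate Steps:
U = 5/3 (U = 2 - (5 + 1*(-4))/3 = 2 - (5 - 4)/3 = 2 - ⅓*1 = 2 - ⅓ = 5/3 ≈ 1.6667)
1*((-7/U - 6/26) - 2) = 1*((-7/5/3 - 6/26) - 2) = 1*((-7*⅗ - 6*1/26) - 2) = 1*((-21/5 - 3/13) - 2) = 1*(-288/65 - 2) = 1*(-418/65) = -418/65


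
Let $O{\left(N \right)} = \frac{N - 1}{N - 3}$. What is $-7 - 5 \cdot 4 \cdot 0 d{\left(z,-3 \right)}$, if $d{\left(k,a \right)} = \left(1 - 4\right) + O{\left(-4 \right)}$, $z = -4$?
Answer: $-7$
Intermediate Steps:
$O{\left(N \right)} = \frac{-1 + N}{-3 + N}$
$d{\left(k,a \right)} = - \frac{16}{7}$ ($d{\left(k,a \right)} = \left(1 - 4\right) + \frac{-1 - 4}{-3 - 4} = -3 + \frac{1}{-7} \left(-5\right) = -3 - - \frac{5}{7} = -3 + \frac{5}{7} = - \frac{16}{7}$)
$-7 - 5 \cdot 4 \cdot 0 d{\left(z,-3 \right)} = -7 - 5 \cdot 4 \cdot 0 \left(- \frac{16}{7}\right) = -7 - 5 \cdot 0 \left(- \frac{16}{7}\right) = -7 - 0 = -7 + 0 = -7$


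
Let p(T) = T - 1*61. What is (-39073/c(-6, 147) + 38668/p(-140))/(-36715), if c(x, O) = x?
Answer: -508111/2951886 ≈ -0.17213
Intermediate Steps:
p(T) = -61 + T (p(T) = T - 61 = -61 + T)
(-39073/c(-6, 147) + 38668/p(-140))/(-36715) = (-39073/(-6) + 38668/(-61 - 140))/(-36715) = (-39073*(-1/6) + 38668/(-201))*(-1/36715) = (39073/6 + 38668*(-1/201))*(-1/36715) = (39073/6 - 38668/201)*(-1/36715) = (2540555/402)*(-1/36715) = -508111/2951886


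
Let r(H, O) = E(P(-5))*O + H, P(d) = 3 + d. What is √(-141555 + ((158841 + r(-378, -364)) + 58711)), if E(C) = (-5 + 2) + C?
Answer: √77439 ≈ 278.28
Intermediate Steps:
E(C) = -3 + C
r(H, O) = H - 5*O (r(H, O) = (-3 + (3 - 5))*O + H = (-3 - 2)*O + H = -5*O + H = H - 5*O)
√(-141555 + ((158841 + r(-378, -364)) + 58711)) = √(-141555 + ((158841 + (-378 - 5*(-364))) + 58711)) = √(-141555 + ((158841 + (-378 + 1820)) + 58711)) = √(-141555 + ((158841 + 1442) + 58711)) = √(-141555 + (160283 + 58711)) = √(-141555 + 218994) = √77439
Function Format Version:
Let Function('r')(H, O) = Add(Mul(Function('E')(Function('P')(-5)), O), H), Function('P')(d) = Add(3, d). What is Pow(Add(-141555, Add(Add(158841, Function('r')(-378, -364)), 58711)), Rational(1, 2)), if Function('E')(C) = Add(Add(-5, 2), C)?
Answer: Pow(77439, Rational(1, 2)) ≈ 278.28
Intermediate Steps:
Function('E')(C) = Add(-3, C)
Function('r')(H, O) = Add(H, Mul(-5, O)) (Function('r')(H, O) = Add(Mul(Add(-3, Add(3, -5)), O), H) = Add(Mul(Add(-3, -2), O), H) = Add(Mul(-5, O), H) = Add(H, Mul(-5, O)))
Pow(Add(-141555, Add(Add(158841, Function('r')(-378, -364)), 58711)), Rational(1, 2)) = Pow(Add(-141555, Add(Add(158841, Add(-378, Mul(-5, -364))), 58711)), Rational(1, 2)) = Pow(Add(-141555, Add(Add(158841, Add(-378, 1820)), 58711)), Rational(1, 2)) = Pow(Add(-141555, Add(Add(158841, 1442), 58711)), Rational(1, 2)) = Pow(Add(-141555, Add(160283, 58711)), Rational(1, 2)) = Pow(Add(-141555, 218994), Rational(1, 2)) = Pow(77439, Rational(1, 2))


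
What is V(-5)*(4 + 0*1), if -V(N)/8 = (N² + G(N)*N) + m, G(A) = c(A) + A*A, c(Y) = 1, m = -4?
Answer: 3488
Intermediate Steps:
G(A) = 1 + A² (G(A) = 1 + A*A = 1 + A²)
V(N) = 32 - 8*N² - 8*N*(1 + N²) (V(N) = -8*((N² + (1 + N²)*N) - 4) = -8*((N² + N*(1 + N²)) - 4) = -8*(-4 + N² + N*(1 + N²)) = 32 - 8*N² - 8*N*(1 + N²))
V(-5)*(4 + 0*1) = (32 - 8*(-5) - 8*(-5)² - 8*(-5)³)*(4 + 0*1) = (32 + 40 - 8*25 - 8*(-125))*(4 + 0) = (32 + 40 - 200 + 1000)*4 = 872*4 = 3488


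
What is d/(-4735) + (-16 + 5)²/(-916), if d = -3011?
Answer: 2185141/4337260 ≈ 0.50381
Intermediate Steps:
d/(-4735) + (-16 + 5)²/(-916) = -3011/(-4735) + (-16 + 5)²/(-916) = -3011*(-1/4735) + (-11)²*(-1/916) = 3011/4735 + 121*(-1/916) = 3011/4735 - 121/916 = 2185141/4337260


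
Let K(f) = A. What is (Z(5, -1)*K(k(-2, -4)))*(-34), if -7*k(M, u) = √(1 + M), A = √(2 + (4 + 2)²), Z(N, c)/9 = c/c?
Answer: -306*√38 ≈ -1886.3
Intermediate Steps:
Z(N, c) = 9 (Z(N, c) = 9*(c/c) = 9*1 = 9)
A = √38 (A = √(2 + 6²) = √(2 + 36) = √38 ≈ 6.1644)
k(M, u) = -√(1 + M)/7
K(f) = √38
(Z(5, -1)*K(k(-2, -4)))*(-34) = (9*√38)*(-34) = -306*√38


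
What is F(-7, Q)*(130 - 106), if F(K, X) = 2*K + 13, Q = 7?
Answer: -24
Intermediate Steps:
F(K, X) = 13 + 2*K
F(-7, Q)*(130 - 106) = (13 + 2*(-7))*(130 - 106) = (13 - 14)*24 = -1*24 = -24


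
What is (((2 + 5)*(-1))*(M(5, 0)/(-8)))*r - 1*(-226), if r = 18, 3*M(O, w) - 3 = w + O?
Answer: 268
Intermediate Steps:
M(O, w) = 1 + O/3 + w/3 (M(O, w) = 1 + (w + O)/3 = 1 + (O + w)/3 = 1 + (O/3 + w/3) = 1 + O/3 + w/3)
(((2 + 5)*(-1))*(M(5, 0)/(-8)))*r - 1*(-226) = (((2 + 5)*(-1))*((1 + (⅓)*5 + (⅓)*0)/(-8)))*18 - 1*(-226) = ((7*(-1))*((1 + 5/3 + 0)*(-⅛)))*18 + 226 = -56*(-1)/(3*8)*18 + 226 = -7*(-⅓)*18 + 226 = (7/3)*18 + 226 = 42 + 226 = 268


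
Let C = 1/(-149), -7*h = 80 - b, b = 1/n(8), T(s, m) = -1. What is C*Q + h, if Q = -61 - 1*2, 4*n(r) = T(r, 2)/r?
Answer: -2321/149 ≈ -15.577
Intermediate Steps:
n(r) = -1/(4*r) (n(r) = (-1/r)/4 = -1/(4*r))
b = -32 (b = 1/(-1/4/8) = 1/(-1/4*1/8) = 1/(-1/32) = -32)
Q = -63 (Q = -61 - 2 = -63)
h = -16 (h = -(80 - 1*(-32))/7 = -(80 + 32)/7 = -1/7*112 = -16)
C = -1/149 ≈ -0.0067114
C*Q + h = -1/149*(-63) - 16 = 63/149 - 16 = -2321/149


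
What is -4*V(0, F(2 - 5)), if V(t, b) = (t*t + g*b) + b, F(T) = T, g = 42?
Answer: 516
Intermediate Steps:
V(t, b) = t**2 + 43*b (V(t, b) = (t*t + 42*b) + b = (t**2 + 42*b) + b = t**2 + 43*b)
-4*V(0, F(2 - 5)) = -4*(0**2 + 43*(2 - 5)) = -4*(0 + 43*(-3)) = -4*(0 - 129) = -4*(-129) = 516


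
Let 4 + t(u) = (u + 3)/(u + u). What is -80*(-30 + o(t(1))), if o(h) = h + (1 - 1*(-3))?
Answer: 2240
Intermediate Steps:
t(u) = -4 + (3 + u)/(2*u) (t(u) = -4 + (u + 3)/(u + u) = -4 + (3 + u)/((2*u)) = -4 + (3 + u)*(1/(2*u)) = -4 + (3 + u)/(2*u))
o(h) = 4 + h (o(h) = h + (1 + 3) = h + 4 = 4 + h)
-80*(-30 + o(t(1))) = -80*(-30 + (4 + (1/2)*(3 - 7*1)/1)) = -80*(-30 + (4 + (1/2)*1*(3 - 7))) = -80*(-30 + (4 + (1/2)*1*(-4))) = -80*(-30 + (4 - 2)) = -80*(-30 + 2) = -80*(-28) = 2240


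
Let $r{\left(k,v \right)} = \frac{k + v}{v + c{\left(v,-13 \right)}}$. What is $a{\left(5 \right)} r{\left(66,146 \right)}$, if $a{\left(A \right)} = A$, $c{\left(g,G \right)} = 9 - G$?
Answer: $\frac{265}{42} \approx 6.3095$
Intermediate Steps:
$r{\left(k,v \right)} = \frac{k + v}{22 + v}$ ($r{\left(k,v \right)} = \frac{k + v}{v + \left(9 - -13\right)} = \frac{k + v}{v + \left(9 + 13\right)} = \frac{k + v}{v + 22} = \frac{k + v}{22 + v}$)
$a{\left(5 \right)} r{\left(66,146 \right)} = 5 \frac{66 + 146}{22 + 146} = 5 \cdot \frac{1}{168} \cdot 212 = 5 \cdot \frac{53}{42} = \frac{265}{42}$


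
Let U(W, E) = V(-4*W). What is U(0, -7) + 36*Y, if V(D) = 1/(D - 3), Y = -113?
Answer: -12205/3 ≈ -4068.3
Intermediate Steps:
V(D) = 1/(-3 + D)
U(W, E) = 1/(-3 - 4*W)
U(0, -7) + 36*Y = -1/(3 + 4*0) + 36*(-113) = -1/(3 + 0) - 4068 = -1/3 - 4068 = -12205/3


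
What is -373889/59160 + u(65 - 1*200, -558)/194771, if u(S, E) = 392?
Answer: -72799543699/11522652360 ≈ -6.3179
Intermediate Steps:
-373889/59160 + u(65 - 1*200, -558)/194771 = -373889/59160 + 392/194771 = -72799543699/11522652360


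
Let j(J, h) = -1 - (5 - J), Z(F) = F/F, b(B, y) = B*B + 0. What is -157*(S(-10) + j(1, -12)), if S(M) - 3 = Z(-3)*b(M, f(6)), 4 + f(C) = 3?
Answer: -15386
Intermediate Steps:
f(C) = -1 (f(C) = -4 + 3 = -1)
b(B, y) = B² (b(B, y) = B² + 0 = B²)
Z(F) = 1
S(M) = 3 + M² (S(M) = 3 + 1*M² = 3 + M²)
j(J, h) = -6 + J (j(J, h) = -1 + (-5 + J) = -6 + J)
-157*(S(-10) + j(1, -12)) = -157*((3 + (-10)²) + (-6 + 1)) = -157*((3 + 100) - 5) = -157*(103 - 5) = -157*98 = -15386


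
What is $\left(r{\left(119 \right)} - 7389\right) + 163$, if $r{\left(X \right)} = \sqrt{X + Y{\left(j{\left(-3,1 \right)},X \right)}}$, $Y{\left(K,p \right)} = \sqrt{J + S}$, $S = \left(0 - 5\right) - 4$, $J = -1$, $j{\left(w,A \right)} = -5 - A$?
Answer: $-7226 + \sqrt{119 + i \sqrt{10}} \approx -7215.1 + 0.14493 i$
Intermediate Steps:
$S = -9$ ($S = -5 - 4 = -9$)
$Y{\left(K,p \right)} = i \sqrt{10}$ ($Y{\left(K,p \right)} = \sqrt{-1 - 9} = \sqrt{-10} = i \sqrt{10}$)
$r{\left(X \right)} = \sqrt{X + i \sqrt{10}}$
$\left(r{\left(119 \right)} - 7389\right) + 163 = \left(\sqrt{119 + i \sqrt{10}} - 7389\right) + 163 = \left(-7389 + \sqrt{119 + i \sqrt{10}}\right) + 163 = -7226 + \sqrt{119 + i \sqrt{10}}$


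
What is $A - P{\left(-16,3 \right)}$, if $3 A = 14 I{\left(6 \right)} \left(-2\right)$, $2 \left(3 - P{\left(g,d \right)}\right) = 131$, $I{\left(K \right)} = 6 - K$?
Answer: $\frac{125}{2} \approx 62.5$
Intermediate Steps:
$P{\left(g,d \right)} = - \frac{125}{2}$ ($P{\left(g,d \right)} = 3 - \frac{131}{2} = - \frac{125}{2}$)
$A = 0$ ($A = \frac{14 \left(6 - 6\right) \left(-2\right)}{3} = \frac{14 \cdot 0 \left(-2\right)}{3} = \frac{0 \left(-2\right)}{3} = \frac{1}{3} \cdot 0 = 0$)
$A - P{\left(-16,3 \right)} = 0 - - \frac{125}{2} = 0 + \frac{125}{2} = \frac{125}{2}$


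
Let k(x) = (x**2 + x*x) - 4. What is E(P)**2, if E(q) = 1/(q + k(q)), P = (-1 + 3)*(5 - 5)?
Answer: 1/16 ≈ 0.062500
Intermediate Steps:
k(x) = -4 + 2*x**2 (k(x) = (x**2 + x**2) - 4 = 2*x**2 - 4 = -4 + 2*x**2)
P = 0 (P = 2*0 = 0)
E(q) = 1/(-4 + q + 2*q**2) (E(q) = 1/(q + (-4 + 2*q**2)) = 1/(-4 + q + 2*q**2))
E(P)**2 = (1/(-4 + 0 + 2*0**2))**2 = (1/(-4 + 0 + 2*0))**2 = (1/(-4 + 0 + 0))**2 = (1/(-4))**2 = (-1/4)**2 = 1/16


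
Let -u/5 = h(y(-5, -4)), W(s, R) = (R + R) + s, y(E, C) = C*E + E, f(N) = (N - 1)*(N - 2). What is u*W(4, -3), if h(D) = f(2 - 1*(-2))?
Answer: 60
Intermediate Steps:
f(N) = (-1 + N)*(-2 + N)
y(E, C) = E + C*E
h(D) = 6 (h(D) = 2 + (2 - 1*(-2))**2 - 3*(2 - 1*(-2)) = 2 + (2 + 2)**2 - 3*(2 + 2) = 2 + 4**2 - 3*4 = 2 + 16 - 12 = 6)
W(s, R) = s + 2*R (W(s, R) = 2*R + s = s + 2*R)
u = -30 (u = -5*6 = -30)
u*W(4, -3) = -30*(4 + 2*(-3)) = -30*(4 - 6) = -30*(-2) = 60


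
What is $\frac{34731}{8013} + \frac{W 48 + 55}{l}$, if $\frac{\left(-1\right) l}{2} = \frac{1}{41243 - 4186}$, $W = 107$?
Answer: $- \frac{513801248023}{5342} \approx -9.6181 \cdot 10^{7}$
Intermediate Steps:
$l = - \frac{2}{37057}$ ($l = - \frac{2}{41243 - 4186} = - \frac{2}{37057} \approx -5.3971 \cdot 10^{-5}$)
$\frac{34731}{8013} + \frac{W 48 + 55}{l} = \frac{34731}{8013} + \frac{107 \cdot 48 + 55}{- \frac{2}{37057}} = 34731 \cdot \frac{1}{8013} + \left(5136 + 55\right) \left(- \frac{37057}{2}\right) = \frac{11577}{2671} + 5191 \left(- \frac{37057}{2}\right) = \frac{11577}{2671} - \frac{192362887}{2} = - \frac{513801248023}{5342}$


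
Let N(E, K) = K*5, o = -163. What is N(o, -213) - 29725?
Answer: -30790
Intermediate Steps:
N(E, K) = 5*K
N(o, -213) - 29725 = 5*(-213) - 29725 = -1065 - 29725 = -30790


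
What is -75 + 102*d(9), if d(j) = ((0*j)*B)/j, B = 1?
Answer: -75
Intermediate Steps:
d(j) = 0 (d(j) = ((0*j)*1)/j = (0*1)/j = 0/j = 0)
-75 + 102*d(9) = -75 + 102*0 = -75 + 0 = -75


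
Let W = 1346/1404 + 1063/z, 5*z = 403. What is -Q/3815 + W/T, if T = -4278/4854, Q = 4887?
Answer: -1026027402877/59194707390 ≈ -17.333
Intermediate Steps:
z = 403/5 (z = (⅕)*403 = 403/5 ≈ 80.600)
T = -713/809 (T = -4278*1/4854 = -713/809 ≈ -0.88134)
W = 307873/21762 (W = 1346/1404 + 1063/(403/5) = 1346*(1/1404) + 1063*(5/403) = 673/702 + 5315/403 = 307873/21762 ≈ 14.147)
-Q/3815 + W/T = -1*4887/3815 + 307873/(21762*(-713/809)) = -4887*1/3815 + (307873/21762)*(-809/713) = -4887/3815 - 249069257/15516306 = -1026027402877/59194707390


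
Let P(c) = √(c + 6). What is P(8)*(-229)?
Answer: -229*√14 ≈ -856.84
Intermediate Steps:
P(c) = √(6 + c)
P(8)*(-229) = √(6 + 8)*(-229) = √14*(-229) = -229*√14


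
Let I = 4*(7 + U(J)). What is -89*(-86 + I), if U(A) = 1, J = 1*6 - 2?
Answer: 4806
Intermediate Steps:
J = 4 (J = 6 - 2 = 4)
I = 32 (I = 4*(7 + 1) = 4*8 = 32)
-89*(-86 + I) = -89*(-86 + 32) = -89*(-54) = 4806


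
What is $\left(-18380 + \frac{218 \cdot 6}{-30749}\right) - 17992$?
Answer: $- \frac{1118403936}{30749} \approx -36372.0$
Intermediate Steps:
$\left(-18380 + \frac{218 \cdot 6}{-30749}\right) - 17992 = \left(-18380 + 1308 \left(- \frac{1}{30749}\right)\right) - 17992 = \left(-18380 - \frac{1308}{30749}\right) - 17992 = - \frac{565167928}{30749} - 17992 = - \frac{1118403936}{30749}$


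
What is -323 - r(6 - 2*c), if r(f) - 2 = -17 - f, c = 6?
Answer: -314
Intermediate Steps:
r(f) = -15 - f (r(f) = 2 + (-17 - f) = -15 - f)
-323 - r(6 - 2*c) = -323 - (-15 - (6 - 2*6)) = -323 - (-15 - (6 - 12)) = -323 - (-15 - 1*(-6)) = -323 - (-15 + 6) = -323 - 1*(-9) = -323 + 9 = -314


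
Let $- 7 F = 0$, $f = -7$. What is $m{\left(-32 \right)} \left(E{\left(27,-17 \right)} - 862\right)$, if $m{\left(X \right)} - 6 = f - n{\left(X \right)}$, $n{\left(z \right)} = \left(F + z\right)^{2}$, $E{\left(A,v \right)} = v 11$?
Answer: $1075225$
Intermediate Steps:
$E{\left(A,v \right)} = 11 v$
$F = 0$ ($F = \left(- \frac{1}{7}\right) 0 = 0$)
$n{\left(z \right)} = z^{2}$ ($n{\left(z \right)} = \left(0 + z\right)^{2} = z^{2}$)
$m{\left(X \right)} = -1 - X^{2}$ ($m{\left(X \right)} = 6 - \left(7 + X^{2}\right) = -1 - X^{2}$)
$m{\left(-32 \right)} \left(E{\left(27,-17 \right)} - 862\right) = \left(-1 - \left(-32\right)^{2}\right) \left(11 \left(-17\right) - 862\right) = \left(-1 - 1024\right) \left(-187 - 862\right) = \left(-1 - 1024\right) \left(-1049\right) = \left(-1025\right) \left(-1049\right) = 1075225$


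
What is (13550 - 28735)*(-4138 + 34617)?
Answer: -462823615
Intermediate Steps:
(13550 - 28735)*(-4138 + 34617) = -15185*30479 = -462823615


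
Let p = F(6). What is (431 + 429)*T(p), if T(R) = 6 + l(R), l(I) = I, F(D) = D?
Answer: 10320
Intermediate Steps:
p = 6
T(R) = 6 + R
(431 + 429)*T(p) = (431 + 429)*(6 + 6) = 860*12 = 10320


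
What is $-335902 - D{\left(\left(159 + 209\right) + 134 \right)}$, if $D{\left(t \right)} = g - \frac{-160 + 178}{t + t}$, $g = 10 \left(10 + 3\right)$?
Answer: $- \frac{168688055}{502} \approx -3.3603 \cdot 10^{5}$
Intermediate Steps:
$g = 130$ ($g = 10 \cdot 13 = 130$)
$D{\left(t \right)} = 130 - \frac{9}{t}$ ($D{\left(t \right)} = 130 - \frac{-160 + 178}{t + t} = 130 - \frac{18}{2 t} = 130 - 18 \frac{1}{2 t} = 130 - \frac{9}{t}$)
$-335902 - D{\left(\left(159 + 209\right) + 134 \right)} = -335902 - \left(130 - \frac{9}{\left(159 + 209\right) + 134}\right) = -335902 - \left(130 - \frac{9}{368 + 134}\right) = -335902 - \left(130 - \frac{9}{502}\right) = -335902 - \frac{65251}{502} = - \frac{168688055}{502}$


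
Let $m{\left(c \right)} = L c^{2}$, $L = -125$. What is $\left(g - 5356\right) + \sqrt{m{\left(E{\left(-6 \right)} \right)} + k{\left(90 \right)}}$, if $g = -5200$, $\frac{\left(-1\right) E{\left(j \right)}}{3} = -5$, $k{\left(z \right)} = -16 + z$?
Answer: $-10556 + i \sqrt{28051} \approx -10556.0 + 167.48 i$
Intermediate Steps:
$E{\left(j \right)} = 15$ ($E{\left(j \right)} = \left(-3\right) \left(-5\right) = 15$)
$m{\left(c \right)} = - 125 c^{2}$
$\left(g - 5356\right) + \sqrt{m{\left(E{\left(-6 \right)} \right)} + k{\left(90 \right)}} = \left(-5200 - 5356\right) + \sqrt{- 125 \cdot 15^{2} + \left(-16 + 90\right)} = -10556 + \sqrt{\left(-125\right) 225 + 74} = -10556 + \sqrt{-28125 + 74} = -10556 + \sqrt{-28051} = -10556 + i \sqrt{28051}$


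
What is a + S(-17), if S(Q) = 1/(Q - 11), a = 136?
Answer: 3807/28 ≈ 135.96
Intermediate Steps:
S(Q) = 1/(-11 + Q)
a + S(-17) = 136 + 1/(-11 - 17) = 136 + 1/(-28) = 136 - 1/28 = 3807/28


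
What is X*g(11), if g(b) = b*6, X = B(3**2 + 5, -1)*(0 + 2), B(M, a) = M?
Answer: 1848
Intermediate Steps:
X = 28 (X = (3**2 + 5)*(0 + 2) = (9 + 5)*2 = 14*2 = 28)
g(b) = 6*b
X*g(11) = 28*(6*11) = 28*66 = 1848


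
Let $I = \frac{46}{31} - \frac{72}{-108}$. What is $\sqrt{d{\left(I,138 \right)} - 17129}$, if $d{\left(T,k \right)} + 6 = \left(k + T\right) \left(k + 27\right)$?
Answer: $\frac{\sqrt{5756235}}{31} \approx 77.394$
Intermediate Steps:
$I = \frac{200}{93}$ ($I = 46 \cdot \frac{1}{31} - - \frac{2}{3} = \frac{46}{31} + \frac{2}{3} = \frac{200}{93} \approx 2.1505$)
$d{\left(T,k \right)} = -6 + \left(27 + k\right) \left(T + k\right)$ ($d{\left(T,k \right)} = -6 + \left(k + T\right) \left(k + 27\right) = -6 + \left(T + k\right) \left(27 + k\right) = -6 + \left(27 + k\right) \left(T + k\right)$)
$\sqrt{d{\left(I,138 \right)} - 17129} = \sqrt{\left(-6 + 138^{2} + 27 \cdot \frac{200}{93} + 27 \cdot 138 + \frac{200}{93} \cdot 138\right) - 17129} = \sqrt{\left(-6 + 19044 + \frac{1800}{31} + 3726 + \frac{9200}{31}\right) - 17129} = \sqrt{\frac{716684}{31} - 17129} = \sqrt{\frac{185685}{31}} = \frac{\sqrt{5756235}}{31}$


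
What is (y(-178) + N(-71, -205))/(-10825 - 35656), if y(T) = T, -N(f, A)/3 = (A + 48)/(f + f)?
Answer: 25747/6600302 ≈ 0.0039009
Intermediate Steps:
N(f, A) = -3*(48 + A)/(2*f) (N(f, A) = -3*(A + 48)/(f + f) = -3*(48 + A)/(2*f))
(y(-178) + N(-71, -205))/(-10825 - 35656) = (-178 + (3/2)*(-48 - 1*(-205))/(-71))/(-10825 - 35656) = (-178 + (3/2)*(-1/71)*(-48 + 205))/(-46481) = (-178 + (3/2)*(-1/71)*157)*(-1/46481) = (-178 - 471/142)*(-1/46481) = -25747/142*(-1/46481) = 25747/6600302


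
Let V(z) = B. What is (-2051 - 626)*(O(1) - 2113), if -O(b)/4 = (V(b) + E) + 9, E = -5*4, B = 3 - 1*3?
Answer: 5538713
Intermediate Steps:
B = 0 (B = 3 - 3 = 0)
V(z) = 0
E = -20
O(b) = 44 (O(b) = -4*((0 - 20) + 9) = -4*(-20 + 9) = -4*(-11) = 44)
(-2051 - 626)*(O(1) - 2113) = (-2051 - 626)*(44 - 2113) = -2677*(-2069) = 5538713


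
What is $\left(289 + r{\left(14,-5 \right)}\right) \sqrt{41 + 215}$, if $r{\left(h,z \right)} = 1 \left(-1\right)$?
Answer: $4608$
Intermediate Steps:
$r{\left(h,z \right)} = -1$
$\left(289 + r{\left(14,-5 \right)}\right) \sqrt{41 + 215} = \left(289 - 1\right) \sqrt{41 + 215} = 288 \sqrt{256} = 288 \cdot 16 = 4608$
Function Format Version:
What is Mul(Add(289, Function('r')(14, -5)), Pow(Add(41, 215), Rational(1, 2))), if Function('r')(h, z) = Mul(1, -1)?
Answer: 4608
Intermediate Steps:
Function('r')(h, z) = -1
Mul(Add(289, Function('r')(14, -5)), Pow(Add(41, 215), Rational(1, 2))) = Mul(Add(289, -1), Pow(Add(41, 215), Rational(1, 2))) = Mul(288, Pow(256, Rational(1, 2))) = Mul(288, 16) = 4608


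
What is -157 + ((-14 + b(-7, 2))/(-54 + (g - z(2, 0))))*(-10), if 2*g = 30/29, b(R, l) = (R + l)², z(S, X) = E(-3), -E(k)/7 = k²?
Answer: -23261/138 ≈ -168.56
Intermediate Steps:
E(k) = -7*k²
z(S, X) = -63 (z(S, X) = -7*(-3)² = -7*9 = -63)
g = 15/29 (g = (30/29)/2 = (30*(1/29))/2 = (½)*(30/29) = 15/29 ≈ 0.51724)
-157 + ((-14 + b(-7, 2))/(-54 + (g - z(2, 0))))*(-10) = -157 + ((-14 + (-7 + 2)²)/(-54 + (15/29 - 1*(-63))))*(-10) = -157 + ((-14 + (-5)²)/(-54 + (15/29 + 63)))*(-10) = -157 + ((-14 + 25)/(-54 + 1842/29))*(-10) = -157 + (11/(276/29))*(-10) = -157 + (11*(29/276))*(-10) = -157 + (319/276)*(-10) = -157 - 1595/138 = -23261/138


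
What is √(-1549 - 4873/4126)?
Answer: I*√26390089922/4126 ≈ 39.372*I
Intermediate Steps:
√(-1549 - 4873/4126) = √(-6396047/4126) = I*√26390089922/4126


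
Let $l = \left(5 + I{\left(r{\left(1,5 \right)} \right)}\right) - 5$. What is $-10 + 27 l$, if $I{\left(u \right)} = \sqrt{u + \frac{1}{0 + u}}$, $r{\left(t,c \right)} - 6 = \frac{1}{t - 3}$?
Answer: $-10 + \frac{135 \sqrt{110}}{22} \approx 54.359$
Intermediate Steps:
$r{\left(t,c \right)} = 6 + \frac{1}{-3 + t}$ ($r{\left(t,c \right)} = 6 + \frac{1}{t - 3} = 6 + \frac{1}{-3 + t}$)
$I{\left(u \right)} = \sqrt{u + \frac{1}{u}}$
$l = \frac{5 \sqrt{110}}{22}$ ($l = \left(5 + \sqrt{\frac{-17 + 6 \cdot 1}{-3 + 1} + \frac{1}{\frac{1}{-3 + 1} \left(-17 + 6 \cdot 1\right)}}\right) - 5 = \left(5 + \sqrt{\frac{-17 + 6}{-2} + \frac{1}{\frac{1}{-2} \left(-17 + 6\right)}}\right) - 5 = \left(5 + \sqrt{\left(- \frac{1}{2}\right) \left(-11\right) + \frac{1}{\left(- \frac{1}{2}\right) \left(-11\right)}}\right) - 5 = \left(5 + \sqrt{\frac{11}{2} + \frac{1}{\frac{11}{2}}}\right) - 5 = \left(5 + \sqrt{\frac{11}{2} + \frac{2}{11}}\right) - 5 = \left(5 + \sqrt{\frac{125}{22}}\right) - 5 = \left(5 + \frac{5 \sqrt{110}}{22}\right) - 5 = \frac{5 \sqrt{110}}{22} \approx 2.3837$)
$-10 + 27 l = -10 + 27 \frac{5 \sqrt{110}}{22} = -10 + \frac{135 \sqrt{110}}{22}$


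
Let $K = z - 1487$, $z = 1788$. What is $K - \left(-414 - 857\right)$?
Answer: $1572$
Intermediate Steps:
$K = 301$ ($K = 1788 - 1487 = 301$)
$K - \left(-414 - 857\right) = 301 - \left(-414 - 857\right) = 301 - -1271 = 301 + 1271 = 1572$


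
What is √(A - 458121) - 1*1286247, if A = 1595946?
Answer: -1286247 + 15*√5057 ≈ -1.2852e+6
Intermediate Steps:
√(A - 458121) - 1*1286247 = √(1595946 - 458121) - 1*1286247 = √1137825 - 1286247 = 15*√5057 - 1286247 = -1286247 + 15*√5057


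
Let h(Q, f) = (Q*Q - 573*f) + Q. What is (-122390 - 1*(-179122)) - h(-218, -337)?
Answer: -183675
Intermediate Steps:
h(Q, f) = Q + Q**2 - 573*f (h(Q, f) = (Q**2 - 573*f) + Q = Q + Q**2 - 573*f)
(-122390 - 1*(-179122)) - h(-218, -337) = (-122390 - 1*(-179122)) - (-218 + (-218)**2 - 573*(-337)) = (-122390 + 179122) - (-218 + 47524 + 193101) = 56732 - 1*240407 = 56732 - 240407 = -183675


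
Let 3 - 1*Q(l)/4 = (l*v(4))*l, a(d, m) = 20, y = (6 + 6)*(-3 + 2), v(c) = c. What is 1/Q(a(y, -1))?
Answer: -1/6388 ≈ -0.00015654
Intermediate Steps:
y = -12 (y = 12*(-1) = -12)
Q(l) = 12 - 16*l² (Q(l) = 12 - 4*l*4*l = 12 - 4*4*l*l = 12 - 16*l²)
1/Q(a(y, -1)) = 1/(12 - 16*20²) = 1/(12 - 16*400) = 1/(12 - 6400) = 1/(-6388) = -1/6388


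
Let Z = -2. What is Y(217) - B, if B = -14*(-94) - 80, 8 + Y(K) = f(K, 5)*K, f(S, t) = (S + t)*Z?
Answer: -97592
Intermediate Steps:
f(S, t) = -2*S - 2*t (f(S, t) = (S + t)*(-2) = -2*S - 2*t)
Y(K) = -8 + K*(-10 - 2*K) (Y(K) = -8 + (-2*K - 2*5)*K = -8 + (-2*K - 10)*K = -8 + (-10 - 2*K)*K = -8 + K*(-10 - 2*K))
B = 1236 (B = 1316 - 80 = 1236)
Y(217) - B = (-8 + 2*217*(-5 - 1*217)) - 1*1236 = (-8 + 2*217*(-5 - 217)) - 1236 = (-8 + 2*217*(-222)) - 1236 = (-8 - 96348) - 1236 = -96356 - 1236 = -97592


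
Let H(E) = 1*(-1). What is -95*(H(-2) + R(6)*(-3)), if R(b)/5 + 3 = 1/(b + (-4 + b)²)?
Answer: -8075/2 ≈ -4037.5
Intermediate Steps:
H(E) = -1
R(b) = -15 + 5/(b + (-4 + b)²)
-95*(H(-2) + R(6)*(-3)) = -95*(-1 + (5*(1 - 3*6 - 3*(-4 + 6)²)/(6 + (-4 + 6)²))*(-3)) = -95*(-1 + (5*(1 - 18 - 3*2²)/(6 + 2²))*(-3)) = -95*(-1 + (5*(1 - 18 - 3*4)/(6 + 4))*(-3)) = -95*(-1 + (5*(1 - 18 - 12)/10)*(-3)) = -95*(-1 + (5*(⅒)*(-29))*(-3)) = -95*(-1 - 29/2*(-3)) = -95*(-1 + 87/2) = -95*85/2 = -8075/2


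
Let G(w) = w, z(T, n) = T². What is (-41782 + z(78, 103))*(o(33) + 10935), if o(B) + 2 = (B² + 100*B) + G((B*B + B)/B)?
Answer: -548178488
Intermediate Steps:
o(B) = -2 + B² + 100*B + (B + B²)/B (o(B) = -2 + ((B² + 100*B) + (B*B + B)/B) = -2 + ((B² + 100*B) + (B² + B)/B) = -2 + ((B² + 100*B) + (B + B²)/B) = -2 + (B² + 100*B + (B + B²)/B) = -2 + B² + 100*B + (B + B²)/B)
(-41782 + z(78, 103))*(o(33) + 10935) = (-41782 + 78²)*((-1 + 33² + 101*33) + 10935) = (-41782 + 6084)*((-1 + 1089 + 3333) + 10935) = -35698*(4421 + 10935) = -35698*15356 = -548178488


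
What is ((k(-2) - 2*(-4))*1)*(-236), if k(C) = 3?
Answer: -2596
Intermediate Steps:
((k(-2) - 2*(-4))*1)*(-236) = ((3 - 2*(-4))*1)*(-236) = ((3 + 8)*1)*(-236) = (11*1)*(-236) = 11*(-236) = -2596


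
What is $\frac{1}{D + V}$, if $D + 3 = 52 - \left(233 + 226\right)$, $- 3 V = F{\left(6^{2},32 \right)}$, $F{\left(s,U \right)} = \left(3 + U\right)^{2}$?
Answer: $- \frac{3}{2455} \approx -0.001222$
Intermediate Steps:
$V = - \frac{1225}{3}$ ($V = - \frac{\left(3 + 32\right)^{2}}{3} = - \frac{35^{2}}{3} = \left(- \frac{1}{3}\right) 1225 = - \frac{1225}{3} \approx -408.33$)
$D = -410$ ($D = -3 + \left(52 - \left(233 + 226\right)\right) = -3 + \left(52 - 459\right) = -3 - 407 = -410$)
$\frac{1}{D + V} = \frac{1}{-410 - \frac{1225}{3}} = \frac{1}{- \frac{2455}{3}} = - \frac{3}{2455}$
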